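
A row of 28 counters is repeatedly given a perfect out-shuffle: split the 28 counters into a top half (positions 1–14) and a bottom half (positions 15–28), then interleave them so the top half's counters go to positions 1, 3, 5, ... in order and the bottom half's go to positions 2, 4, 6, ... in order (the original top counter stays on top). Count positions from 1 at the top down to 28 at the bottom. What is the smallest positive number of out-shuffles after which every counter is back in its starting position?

18

The out-shuffle permutes the 28 positions with cycle lengths [1, 1, 2, 6, 18].
Every counter is home exactly when every cycle has completed a whole number of laps, i.e. after lcm(1, 2, 6, 18) = 18 out-shuffles.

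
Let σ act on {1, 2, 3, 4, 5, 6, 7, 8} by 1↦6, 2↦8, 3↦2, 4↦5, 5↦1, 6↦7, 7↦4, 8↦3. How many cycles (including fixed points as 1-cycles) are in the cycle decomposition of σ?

2

Cycle decomposition: (1 6 7 4 5) (2 8 3).
2 cycles.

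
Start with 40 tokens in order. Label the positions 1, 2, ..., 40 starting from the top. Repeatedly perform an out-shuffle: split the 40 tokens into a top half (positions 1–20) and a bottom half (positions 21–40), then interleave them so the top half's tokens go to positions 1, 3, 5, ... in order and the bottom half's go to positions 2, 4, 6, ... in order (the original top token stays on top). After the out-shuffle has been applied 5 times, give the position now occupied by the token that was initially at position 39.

Track the token's position through each out-shuffle:
39 → 38 → 36 → 32 → 24 → 8

8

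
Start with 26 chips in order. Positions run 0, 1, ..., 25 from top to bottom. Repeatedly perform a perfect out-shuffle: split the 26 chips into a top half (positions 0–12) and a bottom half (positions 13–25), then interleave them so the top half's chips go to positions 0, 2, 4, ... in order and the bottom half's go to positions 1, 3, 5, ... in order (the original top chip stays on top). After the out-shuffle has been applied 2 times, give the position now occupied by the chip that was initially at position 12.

Track the chip's position through each out-shuffle:
12 → 24 → 23

23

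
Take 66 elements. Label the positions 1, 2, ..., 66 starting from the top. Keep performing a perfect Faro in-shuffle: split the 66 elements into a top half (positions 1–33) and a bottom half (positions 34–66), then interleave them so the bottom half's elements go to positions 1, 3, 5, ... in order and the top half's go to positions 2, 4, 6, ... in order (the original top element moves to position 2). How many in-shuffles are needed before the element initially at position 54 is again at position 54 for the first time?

Follow position 54 under repeated in-shuffles:
54 → 41 → 15 → 30 → 60 → 53 → 39 → 11 → ... → 54 (length 66)
It first returns after 66 in-shuffles.

66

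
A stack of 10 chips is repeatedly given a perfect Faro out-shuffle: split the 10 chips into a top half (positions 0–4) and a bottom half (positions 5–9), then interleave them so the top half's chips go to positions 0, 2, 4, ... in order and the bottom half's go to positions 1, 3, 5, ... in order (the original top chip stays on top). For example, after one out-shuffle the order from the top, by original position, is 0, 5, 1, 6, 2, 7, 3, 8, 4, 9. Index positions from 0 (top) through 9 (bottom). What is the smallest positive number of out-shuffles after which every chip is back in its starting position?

The out-shuffle permutes the 10 positions with cycle lengths [1, 1, 2, 6].
Every chip is home exactly when every cycle has completed a whole number of laps, i.e. after lcm(1, 2, 6) = 6 out-shuffles.

6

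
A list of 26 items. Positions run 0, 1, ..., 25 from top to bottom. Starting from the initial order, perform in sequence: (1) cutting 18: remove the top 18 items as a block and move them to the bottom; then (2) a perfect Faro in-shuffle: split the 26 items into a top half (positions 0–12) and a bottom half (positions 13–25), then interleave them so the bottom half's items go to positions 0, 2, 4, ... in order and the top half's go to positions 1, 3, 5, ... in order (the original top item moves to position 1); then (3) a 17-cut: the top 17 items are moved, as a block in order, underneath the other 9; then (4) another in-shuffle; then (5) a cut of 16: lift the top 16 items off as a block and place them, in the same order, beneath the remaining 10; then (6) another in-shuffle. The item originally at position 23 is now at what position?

Track the item from position 23 forward through each operation:
  after op 1 (cut 18): 23 → 5
  after op 2 (in-shuffle): 5 → 11
  after op 3 (cut 17): 11 → 20
  after op 4 (in-shuffle): 20 → 14
  after op 5 (cut 16): 14 → 24
  after op 6 (in-shuffle): 24 → 22

22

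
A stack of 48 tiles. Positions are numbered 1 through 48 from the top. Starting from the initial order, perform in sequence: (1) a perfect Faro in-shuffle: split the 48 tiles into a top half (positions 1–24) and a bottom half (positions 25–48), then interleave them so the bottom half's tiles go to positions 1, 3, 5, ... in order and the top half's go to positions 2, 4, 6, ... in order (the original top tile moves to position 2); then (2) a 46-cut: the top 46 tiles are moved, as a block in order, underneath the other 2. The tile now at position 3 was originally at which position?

Undo the operations in reverse order, starting from position 3:
  undo op 2 (cut 46): 3 ← 1
  undo op 1 (in-shuffle, from bottom half): 1 ← 25
So the tile at position 3 came from original position 25.

25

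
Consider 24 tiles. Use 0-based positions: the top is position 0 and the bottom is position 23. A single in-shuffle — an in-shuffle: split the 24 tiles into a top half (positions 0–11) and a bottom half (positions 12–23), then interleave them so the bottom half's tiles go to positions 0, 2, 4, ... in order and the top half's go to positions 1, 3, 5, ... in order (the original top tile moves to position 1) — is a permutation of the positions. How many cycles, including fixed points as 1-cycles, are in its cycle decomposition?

Trace each unvisited position around until it returns:
(0 1 3 7 15 6 ... len 20) (4 9 19 14)
2 cycles in total.

2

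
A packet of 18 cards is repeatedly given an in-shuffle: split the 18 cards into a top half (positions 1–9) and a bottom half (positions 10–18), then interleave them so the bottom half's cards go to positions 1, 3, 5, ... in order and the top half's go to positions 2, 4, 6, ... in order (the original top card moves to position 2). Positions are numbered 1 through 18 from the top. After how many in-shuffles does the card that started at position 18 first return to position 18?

Follow position 18 under repeated in-shuffles:
18 → 17 → 15 → 11 → 3 → 6 → 12 → 5 → 10 → 1 → 2 → 4 → 8 → 16 → 13 → 7 → 14 → 9 → 18
It first returns after 18 in-shuffles.

18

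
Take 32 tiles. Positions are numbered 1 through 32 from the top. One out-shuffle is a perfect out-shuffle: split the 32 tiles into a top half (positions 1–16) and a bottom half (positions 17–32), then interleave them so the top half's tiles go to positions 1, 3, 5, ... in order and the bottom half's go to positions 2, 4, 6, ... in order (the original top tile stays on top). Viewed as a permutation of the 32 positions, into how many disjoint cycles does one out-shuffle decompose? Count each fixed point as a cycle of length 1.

Trace each unvisited position around until it returns:
(1) (2 3 5 9 17) (4 7 13 25 18) (6 11 21 10 19) (8 15 29 26 20) (12 23 14 27 22) (16 31 30 28 24) (32)
8 cycles in total.

8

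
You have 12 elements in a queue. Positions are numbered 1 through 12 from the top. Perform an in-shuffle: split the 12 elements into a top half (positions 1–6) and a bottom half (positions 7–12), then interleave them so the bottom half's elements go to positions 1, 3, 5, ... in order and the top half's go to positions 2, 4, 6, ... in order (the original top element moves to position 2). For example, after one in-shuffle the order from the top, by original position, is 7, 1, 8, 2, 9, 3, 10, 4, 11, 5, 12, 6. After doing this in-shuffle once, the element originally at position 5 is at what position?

Track the element's position through each in-shuffle:
5 → 10

10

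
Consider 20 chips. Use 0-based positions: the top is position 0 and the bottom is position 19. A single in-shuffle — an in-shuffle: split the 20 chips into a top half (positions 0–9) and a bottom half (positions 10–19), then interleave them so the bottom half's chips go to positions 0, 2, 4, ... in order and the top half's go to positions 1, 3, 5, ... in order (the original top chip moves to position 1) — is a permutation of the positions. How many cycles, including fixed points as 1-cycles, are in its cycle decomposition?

Trace each unvisited position around until it returns:
(0 1 3 7 15 10) (2 5 11) (4 9 19 18 16 12) (6 13) (8 17 14)
5 cycles in total.

5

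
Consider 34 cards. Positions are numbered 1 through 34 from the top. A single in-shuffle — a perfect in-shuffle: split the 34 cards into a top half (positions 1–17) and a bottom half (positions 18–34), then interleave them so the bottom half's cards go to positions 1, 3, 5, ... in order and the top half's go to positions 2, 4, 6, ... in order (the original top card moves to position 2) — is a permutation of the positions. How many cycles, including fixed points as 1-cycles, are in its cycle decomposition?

Trace each unvisited position around until it returns:
(1 2 4 8 16 32 ... len 12) (3 6 12 24 13 26 ... len 12) (5 10 20) (7 14 28 21) (15 30 25)
5 cycles in total.

5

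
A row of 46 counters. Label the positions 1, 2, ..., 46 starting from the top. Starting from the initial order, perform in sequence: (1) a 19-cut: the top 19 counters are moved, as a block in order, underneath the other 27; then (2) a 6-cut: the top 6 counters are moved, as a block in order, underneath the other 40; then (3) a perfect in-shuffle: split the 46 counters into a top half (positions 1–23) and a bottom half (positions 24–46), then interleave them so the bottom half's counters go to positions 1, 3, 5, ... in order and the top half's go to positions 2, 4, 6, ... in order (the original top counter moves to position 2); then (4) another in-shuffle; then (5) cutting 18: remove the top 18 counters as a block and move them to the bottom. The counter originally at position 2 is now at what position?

27

Track the counter from position 2 forward through each operation:
  after op 1 (cut 19): 2 → 29
  after op 2 (cut 6): 29 → 23
  after op 3 (in-shuffle): 23 → 46
  after op 4 (in-shuffle): 46 → 45
  after op 5 (cut 18): 45 → 27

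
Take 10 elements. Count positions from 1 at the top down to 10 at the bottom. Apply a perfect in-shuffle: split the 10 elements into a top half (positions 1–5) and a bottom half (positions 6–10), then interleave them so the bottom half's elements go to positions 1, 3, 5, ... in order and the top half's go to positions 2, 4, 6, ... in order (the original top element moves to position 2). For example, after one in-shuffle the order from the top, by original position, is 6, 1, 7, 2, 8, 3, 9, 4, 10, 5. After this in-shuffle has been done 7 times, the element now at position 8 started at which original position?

9

Work backwards from position 8, undoing one in-shuffle at a time:
8 ← 4 ← 2 ← 1 ← 6 ← 3 ← 7 ← 9
So the element now at position 8 started at position 9.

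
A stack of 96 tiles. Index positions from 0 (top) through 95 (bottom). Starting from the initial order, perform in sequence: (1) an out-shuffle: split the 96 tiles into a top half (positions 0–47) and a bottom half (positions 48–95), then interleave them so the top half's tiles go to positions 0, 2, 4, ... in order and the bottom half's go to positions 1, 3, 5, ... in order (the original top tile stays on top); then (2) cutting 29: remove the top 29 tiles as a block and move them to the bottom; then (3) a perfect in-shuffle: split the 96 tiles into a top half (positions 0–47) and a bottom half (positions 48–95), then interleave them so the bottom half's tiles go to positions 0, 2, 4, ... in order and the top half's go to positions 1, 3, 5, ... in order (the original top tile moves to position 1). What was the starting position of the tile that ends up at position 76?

Undo the operations in reverse order, starting from position 76:
  undo op 3 (in-shuffle, from bottom half): 76 ← 86
  undo op 2 (cut 29): 86 ← 19
  undo op 1 (out-shuffle, from bottom half): 19 ← 57
So the tile at position 76 came from original position 57.

57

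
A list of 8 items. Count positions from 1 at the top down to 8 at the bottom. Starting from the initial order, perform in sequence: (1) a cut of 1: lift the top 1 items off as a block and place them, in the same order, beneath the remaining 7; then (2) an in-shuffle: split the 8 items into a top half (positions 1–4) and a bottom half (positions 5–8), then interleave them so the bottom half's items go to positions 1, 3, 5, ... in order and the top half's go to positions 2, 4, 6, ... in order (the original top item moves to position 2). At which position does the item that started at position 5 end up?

8

Track the item from position 5 forward through each operation:
  after op 1 (cut 1): 5 → 4
  after op 2 (in-shuffle): 4 → 8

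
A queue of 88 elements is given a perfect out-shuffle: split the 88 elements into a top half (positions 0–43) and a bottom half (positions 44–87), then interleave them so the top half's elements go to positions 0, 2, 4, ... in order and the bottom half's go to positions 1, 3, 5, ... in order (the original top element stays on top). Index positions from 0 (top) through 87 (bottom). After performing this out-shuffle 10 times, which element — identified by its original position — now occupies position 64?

Work backwards from position 64, undoing one out-shuffle at a time:
64 ← 32 ← 16 ← 8 ← 4 ← 2 ← 1 ← 44 ← 22 ← 11 ← 49
So the element now at position 64 started at position 49.

49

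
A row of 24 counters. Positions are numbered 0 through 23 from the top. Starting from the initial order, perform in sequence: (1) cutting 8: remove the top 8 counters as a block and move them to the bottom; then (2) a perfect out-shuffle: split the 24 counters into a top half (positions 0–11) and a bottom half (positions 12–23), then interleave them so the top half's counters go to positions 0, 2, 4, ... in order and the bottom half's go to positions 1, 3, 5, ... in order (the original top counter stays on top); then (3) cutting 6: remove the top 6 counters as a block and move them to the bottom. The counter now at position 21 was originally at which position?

Undo the operations in reverse order, starting from position 21:
  undo op 3 (cut 6): 21 ← 3
  undo op 2 (out-shuffle, from bottom half): 3 ← 13
  undo op 1 (cut 8): 13 ← 21
So the counter at position 21 came from original position 21.

21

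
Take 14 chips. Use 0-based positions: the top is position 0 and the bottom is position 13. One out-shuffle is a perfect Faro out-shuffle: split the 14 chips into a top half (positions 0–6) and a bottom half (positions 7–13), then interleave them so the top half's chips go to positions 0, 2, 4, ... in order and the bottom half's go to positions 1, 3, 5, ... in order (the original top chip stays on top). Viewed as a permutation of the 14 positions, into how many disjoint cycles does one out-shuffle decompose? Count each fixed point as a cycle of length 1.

3

Trace each unvisited position around until it returns:
(0) (1 2 4 8 3 6 ... len 12) (13)
3 cycles in total.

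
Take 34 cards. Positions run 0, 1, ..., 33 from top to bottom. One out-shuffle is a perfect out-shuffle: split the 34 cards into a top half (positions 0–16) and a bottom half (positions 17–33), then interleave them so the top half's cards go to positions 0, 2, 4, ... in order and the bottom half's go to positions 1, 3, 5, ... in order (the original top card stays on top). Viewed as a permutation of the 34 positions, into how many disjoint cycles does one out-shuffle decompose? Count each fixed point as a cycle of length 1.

6

Trace each unvisited position around until it returns:
(0) (1 2 4 8 16 32 31 29 25 17) (3 6 12 24 15 30 27 21 9 18) (5 10 20 7 14 28 23 13 26 19) (11 22) (33)
6 cycles in total.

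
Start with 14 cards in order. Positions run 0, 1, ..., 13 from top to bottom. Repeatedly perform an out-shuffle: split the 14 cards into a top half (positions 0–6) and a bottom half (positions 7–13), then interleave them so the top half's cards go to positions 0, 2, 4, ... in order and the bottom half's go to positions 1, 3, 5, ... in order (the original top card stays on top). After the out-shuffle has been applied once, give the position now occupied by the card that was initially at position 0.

0

Position 0 is a fixed point of every out-shuffle, so the card never moves.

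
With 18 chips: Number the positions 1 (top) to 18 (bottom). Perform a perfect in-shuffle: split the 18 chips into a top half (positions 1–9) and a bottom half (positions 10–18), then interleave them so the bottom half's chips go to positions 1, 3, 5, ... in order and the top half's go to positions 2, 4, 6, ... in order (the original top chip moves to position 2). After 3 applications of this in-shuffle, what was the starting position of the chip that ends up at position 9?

13

Work backwards from position 9, undoing one in-shuffle at a time:
9 ← 14 ← 7 ← 13
So the chip now at position 9 started at position 13.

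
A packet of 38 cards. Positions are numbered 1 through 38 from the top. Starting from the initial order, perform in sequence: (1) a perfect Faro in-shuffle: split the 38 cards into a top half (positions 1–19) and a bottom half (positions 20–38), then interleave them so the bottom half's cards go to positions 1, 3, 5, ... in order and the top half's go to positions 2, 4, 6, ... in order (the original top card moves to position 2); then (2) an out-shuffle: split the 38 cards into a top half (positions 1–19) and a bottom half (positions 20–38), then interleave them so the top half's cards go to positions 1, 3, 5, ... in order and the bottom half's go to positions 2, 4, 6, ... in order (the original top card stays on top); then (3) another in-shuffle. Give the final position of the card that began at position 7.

15

Track the card from position 7 forward through each operation:
  after op 1 (in-shuffle): 7 → 14
  after op 2 (out-shuffle): 14 → 27
  after op 3 (in-shuffle): 27 → 15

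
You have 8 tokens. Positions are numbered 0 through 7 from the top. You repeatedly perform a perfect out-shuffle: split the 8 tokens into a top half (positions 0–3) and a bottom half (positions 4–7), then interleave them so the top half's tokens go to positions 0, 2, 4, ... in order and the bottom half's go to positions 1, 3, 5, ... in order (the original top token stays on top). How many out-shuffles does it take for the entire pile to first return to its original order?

The out-shuffle permutes the 8 positions with cycle lengths [1, 1, 3, 3].
Every token is home exactly when every cycle has completed a whole number of laps, i.e. after lcm(1, 3) = 3 out-shuffles.

3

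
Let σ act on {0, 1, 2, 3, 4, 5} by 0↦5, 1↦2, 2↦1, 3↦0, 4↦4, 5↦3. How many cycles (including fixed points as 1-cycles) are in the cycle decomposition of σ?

Cycle decomposition: (0 5 3) (1 2) (4).
3 cycles.

3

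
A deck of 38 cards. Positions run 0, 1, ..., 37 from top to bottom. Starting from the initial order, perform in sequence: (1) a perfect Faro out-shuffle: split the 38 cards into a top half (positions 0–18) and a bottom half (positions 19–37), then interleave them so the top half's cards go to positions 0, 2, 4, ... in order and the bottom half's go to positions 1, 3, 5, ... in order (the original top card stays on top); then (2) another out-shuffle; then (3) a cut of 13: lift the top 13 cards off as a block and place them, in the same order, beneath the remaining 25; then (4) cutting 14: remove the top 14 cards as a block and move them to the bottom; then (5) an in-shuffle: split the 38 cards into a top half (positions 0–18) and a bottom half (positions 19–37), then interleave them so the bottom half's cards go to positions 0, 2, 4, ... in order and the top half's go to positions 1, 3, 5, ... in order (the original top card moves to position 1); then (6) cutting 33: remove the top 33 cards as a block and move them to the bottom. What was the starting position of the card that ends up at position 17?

22

Undo the operations in reverse order, starting from position 17:
  undo op 6 (cut 33): 17 ← 12
  undo op 5 (in-shuffle, from bottom half): 12 ← 25
  undo op 4 (cut 14): 25 ← 1
  undo op 3 (cut 13): 1 ← 14
  undo op 2 (out-shuffle, from top half): 14 ← 7
  undo op 1 (out-shuffle, from bottom half): 7 ← 22
So the card at position 17 came from original position 22.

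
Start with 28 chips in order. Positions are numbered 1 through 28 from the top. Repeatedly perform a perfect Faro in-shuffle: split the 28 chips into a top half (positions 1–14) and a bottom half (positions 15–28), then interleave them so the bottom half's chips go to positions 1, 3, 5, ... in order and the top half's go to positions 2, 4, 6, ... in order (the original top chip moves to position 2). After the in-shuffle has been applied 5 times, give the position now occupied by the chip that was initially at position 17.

Track the chip's position through each in-shuffle:
17 → 5 → 10 → 20 → 11 → 22

22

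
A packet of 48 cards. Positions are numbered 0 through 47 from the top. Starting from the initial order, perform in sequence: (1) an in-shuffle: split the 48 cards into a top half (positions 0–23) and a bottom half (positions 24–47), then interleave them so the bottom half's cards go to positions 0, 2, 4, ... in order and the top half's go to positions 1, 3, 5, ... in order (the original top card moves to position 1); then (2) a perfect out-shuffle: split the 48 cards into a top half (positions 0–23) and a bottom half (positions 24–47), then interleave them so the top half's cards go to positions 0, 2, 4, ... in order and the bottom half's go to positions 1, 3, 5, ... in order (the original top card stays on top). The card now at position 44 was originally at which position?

Undo the operations in reverse order, starting from position 44:
  undo op 2 (out-shuffle, from top half): 44 ← 22
  undo op 1 (in-shuffle, from bottom half): 22 ← 35
So the card at position 44 came from original position 35.

35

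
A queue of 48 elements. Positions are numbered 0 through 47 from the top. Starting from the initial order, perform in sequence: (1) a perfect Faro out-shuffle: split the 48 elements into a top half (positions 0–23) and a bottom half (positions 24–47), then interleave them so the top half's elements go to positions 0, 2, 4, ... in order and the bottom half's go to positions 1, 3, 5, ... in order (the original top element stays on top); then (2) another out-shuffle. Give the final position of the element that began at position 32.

Track the element from position 32 forward through each operation:
  after op 1 (out-shuffle): 32 → 17
  after op 2 (out-shuffle): 17 → 34

34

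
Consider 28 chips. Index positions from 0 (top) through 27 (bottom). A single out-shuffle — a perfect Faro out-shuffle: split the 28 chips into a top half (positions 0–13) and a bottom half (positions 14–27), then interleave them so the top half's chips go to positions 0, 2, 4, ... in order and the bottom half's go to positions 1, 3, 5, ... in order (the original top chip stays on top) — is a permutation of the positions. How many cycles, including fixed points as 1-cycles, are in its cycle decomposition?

5

Trace each unvisited position around until it returns:
(0) (1 2 4 8 16 5 ... len 18) (3 6 12 24 21 15) (9 18) (27)
5 cycles in total.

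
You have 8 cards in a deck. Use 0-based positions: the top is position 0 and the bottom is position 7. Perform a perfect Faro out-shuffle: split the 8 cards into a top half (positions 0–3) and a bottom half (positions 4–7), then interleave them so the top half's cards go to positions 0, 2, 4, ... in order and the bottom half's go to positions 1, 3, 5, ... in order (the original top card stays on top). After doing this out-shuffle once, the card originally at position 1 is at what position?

2

Track the card's position through each out-shuffle:
1 → 2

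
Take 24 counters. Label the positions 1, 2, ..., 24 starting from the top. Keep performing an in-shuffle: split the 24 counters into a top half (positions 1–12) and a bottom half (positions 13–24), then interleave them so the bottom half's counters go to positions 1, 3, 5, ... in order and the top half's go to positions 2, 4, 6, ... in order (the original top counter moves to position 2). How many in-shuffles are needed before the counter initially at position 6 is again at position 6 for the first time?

20

Follow position 6 under repeated in-shuffles:
6 → 12 → 24 → 23 → 21 → 17 → 9 → 18 → 11 → 22 → 19 → 13 → 1 → 2 → 4 → 8 → 16 → 7 → 14 → 3 → 6
It first returns after 20 in-shuffles.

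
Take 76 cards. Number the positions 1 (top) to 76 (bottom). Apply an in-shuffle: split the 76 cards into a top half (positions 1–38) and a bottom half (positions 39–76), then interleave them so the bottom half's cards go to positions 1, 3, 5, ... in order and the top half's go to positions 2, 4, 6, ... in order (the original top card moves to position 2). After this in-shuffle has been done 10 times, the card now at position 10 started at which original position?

54

Work backwards from position 10, undoing one in-shuffle at a time:
10 ← 5 ← 41 ← 59 ← 68 ← 34 ← 17 ← 47 ← 62 ← 31 ← 54
So the card now at position 10 started at position 54.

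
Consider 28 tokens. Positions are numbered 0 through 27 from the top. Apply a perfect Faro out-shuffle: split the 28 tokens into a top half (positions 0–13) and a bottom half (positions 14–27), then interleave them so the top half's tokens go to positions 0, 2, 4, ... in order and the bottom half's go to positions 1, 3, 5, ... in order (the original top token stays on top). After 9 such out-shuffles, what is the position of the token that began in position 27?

Position 27 is a fixed point of every out-shuffle, so the token never moves.

27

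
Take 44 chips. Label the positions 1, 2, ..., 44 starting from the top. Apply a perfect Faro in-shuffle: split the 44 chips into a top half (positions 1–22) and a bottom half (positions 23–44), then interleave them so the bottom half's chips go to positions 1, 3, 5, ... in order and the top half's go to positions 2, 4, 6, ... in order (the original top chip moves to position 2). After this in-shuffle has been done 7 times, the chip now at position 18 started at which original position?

36

Work backwards from position 18, undoing one in-shuffle at a time:
18 ← 9 ← 27 ← 36 ← 18 ← 9 ← 27 ← 36
So the chip now at position 18 started at position 36.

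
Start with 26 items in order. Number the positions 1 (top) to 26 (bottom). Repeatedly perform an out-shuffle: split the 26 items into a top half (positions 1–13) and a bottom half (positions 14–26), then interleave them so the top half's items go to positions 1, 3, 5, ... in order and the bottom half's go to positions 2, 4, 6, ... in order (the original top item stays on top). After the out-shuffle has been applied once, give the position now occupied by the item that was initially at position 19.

12

Track the item's position through each out-shuffle:
19 → 12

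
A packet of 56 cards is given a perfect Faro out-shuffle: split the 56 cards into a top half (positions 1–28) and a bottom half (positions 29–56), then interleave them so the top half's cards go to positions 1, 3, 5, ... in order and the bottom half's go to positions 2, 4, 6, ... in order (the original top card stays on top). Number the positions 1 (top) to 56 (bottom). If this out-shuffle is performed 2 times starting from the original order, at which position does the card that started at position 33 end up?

19

Track the card's position through each out-shuffle:
33 → 10 → 19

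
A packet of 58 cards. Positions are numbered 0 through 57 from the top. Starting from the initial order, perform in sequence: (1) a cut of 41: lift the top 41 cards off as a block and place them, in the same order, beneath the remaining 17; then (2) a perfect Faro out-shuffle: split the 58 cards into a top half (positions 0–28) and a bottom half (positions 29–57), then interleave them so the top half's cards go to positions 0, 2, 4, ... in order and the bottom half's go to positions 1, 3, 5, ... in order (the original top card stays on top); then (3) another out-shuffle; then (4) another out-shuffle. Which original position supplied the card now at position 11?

Undo the operations in reverse order, starting from position 11:
  undo op 4 (out-shuffle, from bottom half): 11 ← 34
  undo op 3 (out-shuffle, from top half): 34 ← 17
  undo op 2 (out-shuffle, from bottom half): 17 ← 37
  undo op 1 (cut 41): 37 ← 20
So the card at position 11 came from original position 20.

20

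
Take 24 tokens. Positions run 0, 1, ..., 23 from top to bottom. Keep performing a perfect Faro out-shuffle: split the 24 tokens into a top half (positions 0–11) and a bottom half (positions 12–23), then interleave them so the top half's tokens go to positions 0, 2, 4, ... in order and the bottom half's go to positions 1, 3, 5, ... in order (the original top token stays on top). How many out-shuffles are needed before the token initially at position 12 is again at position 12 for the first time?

Follow position 12 under repeated out-shuffles:
12 → 1 → 2 → 4 → 8 → 16 → 9 → 18 → 13 → 3 → 6 → 12
It first returns after 11 out-shuffles.

11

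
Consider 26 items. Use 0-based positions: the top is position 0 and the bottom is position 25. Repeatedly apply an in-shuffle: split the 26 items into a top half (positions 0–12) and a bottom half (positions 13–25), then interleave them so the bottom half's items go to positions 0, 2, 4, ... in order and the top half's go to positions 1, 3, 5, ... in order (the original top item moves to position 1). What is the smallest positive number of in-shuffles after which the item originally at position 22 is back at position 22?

18

Follow position 22 under repeated in-shuffles:
22 → 18 → 10 → 21 → 16 → 6 → 13 → 0 → 1 → 3 → 7 → 15 → 4 → 9 → 19 → 12 → 25 → 24 → 22
It first returns after 18 in-shuffles.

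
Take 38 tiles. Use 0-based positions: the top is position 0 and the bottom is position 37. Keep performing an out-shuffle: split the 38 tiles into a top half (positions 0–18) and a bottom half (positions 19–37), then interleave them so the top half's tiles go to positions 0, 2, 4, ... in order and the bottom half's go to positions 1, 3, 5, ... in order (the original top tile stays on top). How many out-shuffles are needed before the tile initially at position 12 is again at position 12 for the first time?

36

Follow position 12 under repeated out-shuffles:
12 → 24 → 11 → 22 → 7 → 14 → 28 → 19 → ... → 12 (length 36)
It first returns after 36 out-shuffles.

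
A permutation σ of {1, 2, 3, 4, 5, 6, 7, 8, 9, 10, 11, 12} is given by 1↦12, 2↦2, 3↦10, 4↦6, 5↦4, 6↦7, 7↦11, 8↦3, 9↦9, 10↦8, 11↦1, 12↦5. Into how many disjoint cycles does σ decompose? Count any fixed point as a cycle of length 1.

4

Cycle decomposition: (1 12 5 4 6 7 11) (2) (3 10 8) (9).
4 cycles.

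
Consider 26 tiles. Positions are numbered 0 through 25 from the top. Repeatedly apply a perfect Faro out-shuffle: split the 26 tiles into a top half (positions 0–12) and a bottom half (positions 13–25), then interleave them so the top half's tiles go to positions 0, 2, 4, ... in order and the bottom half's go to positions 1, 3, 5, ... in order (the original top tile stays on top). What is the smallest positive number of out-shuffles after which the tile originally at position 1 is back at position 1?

Follow position 1 under repeated out-shuffles:
1 → 2 → 4 → 8 → 16 → 7 → 14 → 3 → 6 → 12 → 24 → 23 → 21 → 17 → 9 → 18 → 11 → 22 → 19 → 13 → 1
It first returns after 20 out-shuffles.

20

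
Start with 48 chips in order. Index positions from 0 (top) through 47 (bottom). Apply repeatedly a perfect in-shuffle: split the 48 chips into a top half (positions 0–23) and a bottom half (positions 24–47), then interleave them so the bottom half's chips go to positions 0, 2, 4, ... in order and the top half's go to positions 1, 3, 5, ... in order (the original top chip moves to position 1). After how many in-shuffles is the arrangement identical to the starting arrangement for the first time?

The in-shuffle permutes the 48 positions with cycle lengths [3, 3, 21, 21].
Every chip is home exactly when every cycle has completed a whole number of laps, i.e. after lcm(3, 21) = 21 in-shuffles.

21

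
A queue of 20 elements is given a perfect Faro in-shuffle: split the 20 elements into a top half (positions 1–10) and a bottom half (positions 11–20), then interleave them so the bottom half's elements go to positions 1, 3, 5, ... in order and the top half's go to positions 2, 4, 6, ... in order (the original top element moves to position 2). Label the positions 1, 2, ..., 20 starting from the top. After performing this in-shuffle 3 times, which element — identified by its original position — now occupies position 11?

Work backwards from position 11, undoing one in-shuffle at a time:
11 ← 16 ← 8 ← 4
So the element now at position 11 started at position 4.

4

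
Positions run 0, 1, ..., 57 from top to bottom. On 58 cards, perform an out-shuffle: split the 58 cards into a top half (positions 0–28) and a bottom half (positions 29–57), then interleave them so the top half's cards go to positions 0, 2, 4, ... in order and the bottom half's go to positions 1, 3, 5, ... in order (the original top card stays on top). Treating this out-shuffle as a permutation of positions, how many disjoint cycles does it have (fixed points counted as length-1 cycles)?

Trace each unvisited position around until it returns:
(0) (1 2 4 8 16 32 ... len 18) (3 6 12 24 48 39 ... len 18) (5 10 20 40 23 46 ... len 18) (19 38) (57)
6 cycles in total.

6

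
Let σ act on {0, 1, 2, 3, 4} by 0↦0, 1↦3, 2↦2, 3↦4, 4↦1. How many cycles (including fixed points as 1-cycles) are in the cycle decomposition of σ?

3

Cycle decomposition: (0) (1 3 4) (2).
3 cycles.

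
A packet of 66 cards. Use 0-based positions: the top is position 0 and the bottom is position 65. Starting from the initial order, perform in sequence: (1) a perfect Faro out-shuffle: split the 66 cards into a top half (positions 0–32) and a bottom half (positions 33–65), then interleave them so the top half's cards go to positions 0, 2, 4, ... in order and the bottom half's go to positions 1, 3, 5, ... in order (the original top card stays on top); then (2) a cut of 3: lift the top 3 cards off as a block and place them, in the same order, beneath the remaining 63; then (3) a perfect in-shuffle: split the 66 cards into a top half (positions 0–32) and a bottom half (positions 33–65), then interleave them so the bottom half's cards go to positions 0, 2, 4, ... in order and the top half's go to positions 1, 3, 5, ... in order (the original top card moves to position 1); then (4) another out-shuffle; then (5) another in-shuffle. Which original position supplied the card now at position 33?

20

Undo the operations in reverse order, starting from position 33:
  undo op 5 (in-shuffle, from top half): 33 ← 16
  undo op 4 (out-shuffle, from top half): 16 ← 8
  undo op 3 (in-shuffle, from bottom half): 8 ← 37
  undo op 2 (cut 3): 37 ← 40
  undo op 1 (out-shuffle, from top half): 40 ← 20
So the card at position 33 came from original position 20.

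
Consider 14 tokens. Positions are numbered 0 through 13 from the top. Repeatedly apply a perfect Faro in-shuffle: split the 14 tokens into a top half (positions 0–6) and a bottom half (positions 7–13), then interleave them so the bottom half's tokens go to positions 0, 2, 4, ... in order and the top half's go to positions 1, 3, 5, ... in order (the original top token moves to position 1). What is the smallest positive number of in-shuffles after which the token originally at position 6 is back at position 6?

4

Follow position 6 under repeated in-shuffles:
6 → 13 → 12 → 10 → 6
It first returns after 4 in-shuffles.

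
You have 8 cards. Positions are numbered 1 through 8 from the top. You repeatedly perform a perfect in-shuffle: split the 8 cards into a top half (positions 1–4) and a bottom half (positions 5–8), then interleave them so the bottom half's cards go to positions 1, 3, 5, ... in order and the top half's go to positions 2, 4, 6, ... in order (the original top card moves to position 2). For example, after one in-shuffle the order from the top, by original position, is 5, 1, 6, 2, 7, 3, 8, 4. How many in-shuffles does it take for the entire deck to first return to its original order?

The in-shuffle permutes the 8 positions with cycle lengths [2, 6].
Every card is home exactly when every cycle has completed a whole number of laps, i.e. after lcm(2, 6) = 6 in-shuffles.

6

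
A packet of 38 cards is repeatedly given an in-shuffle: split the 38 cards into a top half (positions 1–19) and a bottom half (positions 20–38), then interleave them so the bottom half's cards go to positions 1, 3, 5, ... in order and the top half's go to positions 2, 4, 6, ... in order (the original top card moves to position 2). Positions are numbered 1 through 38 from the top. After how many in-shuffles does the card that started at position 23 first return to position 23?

12

Follow position 23 under repeated in-shuffles:
23 → 7 → 14 → 28 → 17 → 34 → 29 → 19 → 38 → 37 → 35 → 31 → 23
It first returns after 12 in-shuffles.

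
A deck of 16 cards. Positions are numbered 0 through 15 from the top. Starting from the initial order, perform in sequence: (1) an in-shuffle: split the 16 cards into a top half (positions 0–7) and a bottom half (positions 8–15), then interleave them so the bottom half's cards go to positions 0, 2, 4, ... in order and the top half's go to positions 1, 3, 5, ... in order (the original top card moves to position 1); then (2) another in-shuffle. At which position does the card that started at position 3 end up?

Track the card from position 3 forward through each operation:
  after op 1 (in-shuffle): 3 → 7
  after op 2 (in-shuffle): 7 → 15

15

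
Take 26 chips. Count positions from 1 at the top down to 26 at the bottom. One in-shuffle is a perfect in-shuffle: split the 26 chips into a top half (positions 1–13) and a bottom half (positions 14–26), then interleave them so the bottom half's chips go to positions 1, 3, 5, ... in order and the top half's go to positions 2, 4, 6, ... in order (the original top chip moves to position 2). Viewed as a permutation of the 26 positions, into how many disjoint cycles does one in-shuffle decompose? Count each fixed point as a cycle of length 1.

Trace each unvisited position around until it returns:
(1 2 4 8 16 5 ... len 18) (3 6 12 24 21 15) (9 18)
3 cycles in total.

3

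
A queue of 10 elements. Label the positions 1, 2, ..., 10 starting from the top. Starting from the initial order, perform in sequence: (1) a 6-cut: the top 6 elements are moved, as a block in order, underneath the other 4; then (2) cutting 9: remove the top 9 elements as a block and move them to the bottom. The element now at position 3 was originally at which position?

Undo the operations in reverse order, starting from position 3:
  undo op 2 (cut 9): 3 ← 2
  undo op 1 (cut 6): 2 ← 8
So the element at position 3 came from original position 8.

8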